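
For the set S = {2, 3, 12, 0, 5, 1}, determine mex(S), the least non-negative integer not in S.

The values 0, 1, 2, 3 are all present; 4 is the first non-negative integer missing from the set.

4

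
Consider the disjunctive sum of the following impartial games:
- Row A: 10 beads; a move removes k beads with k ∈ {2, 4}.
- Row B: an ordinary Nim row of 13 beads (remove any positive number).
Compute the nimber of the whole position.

Build the Grundy sequence for row A with g(k) = mex{g(k−s) : s ∈ {2, 4}, s ≤ k}:
g(0) = mex{} = 0
g(1) = mex{} = 0
g(2) = mex{0} = 1
g(3) = mex{0} = 1
g(4) = mex{0,1} = 2
g(5) = mex{0,1} = 2
g(6) = mex{1,2} = 0
g(7) = mex{1,2} = 0
g(8) = mex{0,2} = 1
g(9) = mex{0,2} = 1
g(10) = mex{0,1} = 2
So g(10) = 2.
Row B is a plain Nim row of size 13, so its Grundy value is 13.
The value of a disjunctive sum is the nim-sum of the parts.
Combined value = 2 ⊕ 13 = 15.

15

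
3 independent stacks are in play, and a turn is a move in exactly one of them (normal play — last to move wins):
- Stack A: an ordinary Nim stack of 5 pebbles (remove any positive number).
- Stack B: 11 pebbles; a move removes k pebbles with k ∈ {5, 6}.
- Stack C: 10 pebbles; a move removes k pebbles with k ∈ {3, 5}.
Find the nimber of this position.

5

Stack A is a plain Nim stack of size 5, so its Grundy value is 5.
Grundy values for stack B (subtraction set {5, 6}):
k:     0  1  2  3  4  5  6  7  8  9 10 11
g(k):  0  0  0  0  0  1  1  1  1  1  2  0
So g(11) = 0.
For stack C, compute g(0), g(1), … with moves {3, 5}:
k:     0  1  2  3  4  5  6  7  8  9 10
g(k):  0  0  0  1  1  1  2  2  0  0  0
So g(10) = 0.
By the Sprague-Grundy theorem, the Grundy value of a sum of independent games is the XOR of the component values.
Combined value = 5 ⊕ 0 ⊕ 0 = 5.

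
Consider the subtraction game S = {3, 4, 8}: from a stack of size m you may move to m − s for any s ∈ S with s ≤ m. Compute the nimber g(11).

Build the Grundy sequence with g(k) = mex{g(k−s) : s ∈ {3, 4, 8}, s ≤ k}:
g(0) = mex{} = 0
g(1) = mex{} = 0
g(2) = mex{} = 0
g(3) = mex{0} = 1
g(4) = mex{0} = 1
g(5) = mex{0} = 1
g(6) = mex{0,1} = 2
g(7) = mex{1} = 0
g(8) = mex{0,1} = 2
g(9) = mex{0,1,2} = 3
g(10) = mex{0,2} = 1
g(11) = mex{0,1,2} = 3
So g(11) = 3.

3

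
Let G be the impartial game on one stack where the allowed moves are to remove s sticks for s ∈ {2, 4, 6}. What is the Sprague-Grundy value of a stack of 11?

Grundy values for subtraction set {2, 4, 6}:
k:     0  1  2  3  4  5  6  7  8  9 10 11
g(k):  0  0  1  1  2  2  3  3  0  0  1  1
So g(11) = 1.

1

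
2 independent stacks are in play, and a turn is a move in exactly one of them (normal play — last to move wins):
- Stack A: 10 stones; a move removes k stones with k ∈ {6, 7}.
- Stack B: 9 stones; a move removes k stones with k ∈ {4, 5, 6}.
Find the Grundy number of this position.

Grundy values for stack A (subtraction set {6, 7}):
g(0) = mex{} = 0
g(1) = mex{} = 0
g(2) = mex{} = 0
g(3) = mex{} = 0
g(4) = mex{} = 0
g(5) = mex{} = 0
g(6) = mex{0} = 1
g(7) = mex{0} = 1
g(8) = mex{0} = 1
g(9) = mex{0} = 1
g(10) = mex{0} = 1
So g(10) = 1.
Build the Grundy sequence for stack B with g(k) = mex{g(k−s) : s ∈ {4, 5, 6}, s ≤ k}:
k:     0  1  2  3  4  5  6  7  8  9
g(k):  0  0  0  0  1  1  1  1  2  2
So g(9) = 2.
By the Sprague-Grundy theorem, the Grundy value of a sum of independent games is the XOR of the component values.
Combined value = 1 ⊕ 2 = 3.

3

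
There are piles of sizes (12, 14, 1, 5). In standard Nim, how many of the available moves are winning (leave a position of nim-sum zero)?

3

In binary:
  1100  (12)
  1110  (14)
  0001  (1)
  0101  (5)
  ----
  0110  (6)
The overall nim-sum is X = 6. A pile of size p has a winning move iff p XOR X < p (reduce it to p XOR X).
  12: 12 XOR 6 = 10 < 12 — winning move (to 10).
  14: 14 XOR 6 = 8 < 14 — winning move (to 8).
  1: 1 XOR 6 = 7 ≥ 1 — no move.
  5: 5 XOR 6 = 3 < 5 — winning move (to 3).
That gives 3 winning moves.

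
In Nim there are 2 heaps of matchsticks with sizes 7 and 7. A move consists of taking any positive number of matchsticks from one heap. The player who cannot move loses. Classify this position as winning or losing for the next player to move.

Losing position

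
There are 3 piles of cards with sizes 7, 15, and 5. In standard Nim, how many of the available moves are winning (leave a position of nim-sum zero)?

1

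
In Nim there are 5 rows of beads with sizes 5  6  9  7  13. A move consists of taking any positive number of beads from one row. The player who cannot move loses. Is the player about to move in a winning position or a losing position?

Compute the nim-sum pairwise:
5 XOR 6 = 3
3 XOR 9 = 10
10 XOR 7 = 13
13 XOR 13 = 0
The nim-sum is 0, so this is a P-position: the player to move is in a losing position under optimal play.

Losing position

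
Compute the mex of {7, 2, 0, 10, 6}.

1

0 is in the set but 1 is not, so the mex is 1.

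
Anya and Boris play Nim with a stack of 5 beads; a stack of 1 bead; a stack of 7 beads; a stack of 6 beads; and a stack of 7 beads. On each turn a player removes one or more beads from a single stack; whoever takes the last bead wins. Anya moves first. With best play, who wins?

Anya wins

Nim-sum: 5 ^ 1 ^ 7 ^ 6 ^ 7 = 2.
The nim-sum is 2 ≠ 0, so this is an N-position: the player to move can win; Anya has a winning move.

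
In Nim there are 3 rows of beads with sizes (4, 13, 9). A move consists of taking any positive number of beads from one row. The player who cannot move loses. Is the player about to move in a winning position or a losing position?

Losing position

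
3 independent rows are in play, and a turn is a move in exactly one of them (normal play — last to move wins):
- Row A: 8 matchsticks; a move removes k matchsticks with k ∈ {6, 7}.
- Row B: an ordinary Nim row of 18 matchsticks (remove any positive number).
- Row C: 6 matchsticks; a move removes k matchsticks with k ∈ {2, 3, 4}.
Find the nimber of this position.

19

For row A, compute g(0), g(1), … with moves {6, 7}:
g(0) = mex{} = 0
g(1) = mex{} = 0
g(2) = mex{} = 0
g(3) = mex{} = 0
g(4) = mex{} = 0
g(5) = mex{} = 0
g(6) = mex{0} = 1
g(7) = mex{0} = 1
g(8) = mex{0} = 1
So g(8) = 1.
Row B is a plain Nim row of size 18, so its Grundy value is 18.
Build the Grundy sequence for row C with g(k) = mex{g(k−s) : s ∈ {2, 3, 4}, s ≤ k}:
k:     0  1  2  3  4  5  6
g(k):  0  0  1  1  2  2  0
So g(6) = 0.
By the Sprague-Grundy theorem, the Grundy value of a sum of independent games is the XOR of the component values.
Combined value = 1 XOR 18 XOR 0 = 19.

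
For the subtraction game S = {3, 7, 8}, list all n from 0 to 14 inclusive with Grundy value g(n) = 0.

0, 1, 2, 6, 11, 12

Grundy values for subtraction set {3, 7, 8}:
g(0) = mex{} = 0
g(1) = mex{} = 0
g(2) = mex{} = 0
g(3) = mex{0} = 1
g(4) = mex{0} = 1
g(5) = mex{0} = 1
g(6) = mex{1} = 0
g(7) = mex{0,1} = 2
g(8) = mex{0,1} = 2
g(9) = mex{0} = 1
g(10) = mex{0,1,2} = 3
g(11) = mex{1,2} = 0
g(12) = mex{1} = 0
g(13) = mex{0,1,3} = 2
g(14) = mex{0,2} = 1
The P-positions (g = 0) in 0..14 are 0, 1, 2, 6, 11, 12.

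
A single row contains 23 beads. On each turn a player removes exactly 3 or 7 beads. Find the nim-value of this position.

1

Build the Grundy sequence with g(k) = mex{g(k−s) : s ∈ {3, 7}, s ≤ k}:
k:     0  1  2  3  4  5  6  7  8  9 10 11 12 13 14 15 16 17 18 19 20 21 22 23
g(k):  0  0  0  1  1  1  0  2  2  1  0  0  0  1  1  1  0  2  2  1  0  0  0  1
So g(23) = 1.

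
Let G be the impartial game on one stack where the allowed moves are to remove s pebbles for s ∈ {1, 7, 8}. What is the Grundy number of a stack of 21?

Grundy values for subtraction set {1, 7, 8}:
k:     0  1  2  3  4  5  6  7  8  9 10 11 12 13 14 15 16 17 18 19 20 21
g(k):  0  1  0  1  0  1  0  1  2  3  2  3  2  3  2  0  1  0  1  0  1  0
So g(21) = 0.

0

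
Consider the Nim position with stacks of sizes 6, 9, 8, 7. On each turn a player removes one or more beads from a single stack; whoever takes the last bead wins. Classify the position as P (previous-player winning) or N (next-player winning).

P-position

Nim-sum: 6 ^ 9 ^ 8 ^ 7 = 0.
The nim-sum is 0, so this is a P-position: the player to move is in a losing position under optimal play.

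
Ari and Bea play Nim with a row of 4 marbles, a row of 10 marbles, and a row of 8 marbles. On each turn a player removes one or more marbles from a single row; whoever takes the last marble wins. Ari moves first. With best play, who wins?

Write each in binary and XOR column by column:
  0100  (4)
  1010  (10)
  1000  (8)
  ----
  0110  (6)
The nim-sum is 6 ≠ 0, so this is an N-position: the player to move can win; Ari has a winning move.

Ari wins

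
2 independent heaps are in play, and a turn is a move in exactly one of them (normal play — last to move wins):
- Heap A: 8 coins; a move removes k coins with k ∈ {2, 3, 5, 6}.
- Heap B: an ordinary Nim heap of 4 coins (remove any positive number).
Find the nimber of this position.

4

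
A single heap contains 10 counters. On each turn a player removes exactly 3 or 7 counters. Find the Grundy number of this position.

0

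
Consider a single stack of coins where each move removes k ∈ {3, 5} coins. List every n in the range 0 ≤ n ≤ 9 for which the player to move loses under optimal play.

0, 1, 2, 8, 9

Build the Grundy sequence with g(k) = mex{g(k−s) : s ∈ {3, 5}, s ≤ k}:
g(0) = mex{} = 0
g(1) = mex{} = 0
g(2) = mex{} = 0
g(3) = mex{0} = 1
g(4) = mex{0} = 1
g(5) = mex{0} = 1
g(6) = mex{0,1} = 2
g(7) = mex{0,1} = 2
g(8) = mex{1} = 0
g(9) = mex{1,2} = 0
The P-positions (g = 0) in 0..9 are 0, 1, 2, 8, 9.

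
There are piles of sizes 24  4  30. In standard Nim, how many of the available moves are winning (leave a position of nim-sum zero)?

Compute the nim-sum pairwise:
24 XOR 4 = 28
28 XOR 30 = 2
The overall nim-sum is X = 2. A pile of size p has a winning move iff p XOR X < p (reduce it to p XOR X).
  24: 24 XOR 2 = 26 ≥ 24 — no move.
  4: 4 XOR 2 = 6 ≥ 4 — no move.
  30: 30 XOR 2 = 28 < 30 — winning move (to 28).
That gives 1 winning move.

1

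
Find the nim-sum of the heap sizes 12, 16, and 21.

Nim-sum: 12 ^ 16 ^ 21 = 9.

9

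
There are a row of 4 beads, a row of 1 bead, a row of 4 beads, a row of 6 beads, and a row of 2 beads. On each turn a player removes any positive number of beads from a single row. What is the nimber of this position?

5

Nim-sum: 4 XOR 1 XOR 4 XOR 6 XOR 2 = 5.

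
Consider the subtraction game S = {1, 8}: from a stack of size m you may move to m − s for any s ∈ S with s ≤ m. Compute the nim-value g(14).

1

Build the Grundy sequence with g(k) = mex{g(k−s) : s ∈ {1, 8}, s ≤ k}:
k:     0  1  2  3  4  5  6  7  8  9 10 11 12 13 14
g(k):  0  1  0  1  0  1  0  1  2  0  1  0  1  0  1
So g(14) = 1.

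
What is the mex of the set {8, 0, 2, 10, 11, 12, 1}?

The values 0, 1, 2 are all present; 3 is the first non-negative integer missing from the set.

3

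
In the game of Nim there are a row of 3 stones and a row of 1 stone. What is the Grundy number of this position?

Bitwise XOR of the heap sizes:
  11  (3)
  01  (1)
  --
  10  (2)

2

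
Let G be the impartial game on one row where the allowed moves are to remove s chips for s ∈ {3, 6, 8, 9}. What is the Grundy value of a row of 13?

Build the Grundy sequence with g(k) = mex{g(k−s) : s ∈ {3, 6, 8, 9}, s ≤ k}:
k:     0  1  2  3  4  5  6  7  8  9 10 11 12 13
g(k):  0  0  0  1  1  1  2  2  2  3  3  3  0  0
So g(13) = 0.

0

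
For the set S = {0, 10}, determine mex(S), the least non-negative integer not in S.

1

0 is in the set but 1 is not, so the mex is 1.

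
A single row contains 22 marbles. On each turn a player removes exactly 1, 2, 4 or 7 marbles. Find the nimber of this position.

1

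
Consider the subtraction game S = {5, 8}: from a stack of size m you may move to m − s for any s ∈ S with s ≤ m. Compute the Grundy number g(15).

0

Build the Grundy sequence with g(k) = mex{g(k−s) : s ∈ {5, 8}, s ≤ k}:
k:     0  1  2  3  4  5  6  7  8  9 10 11 12 13 14 15
g(k):  0  0  0  0  0  1  1  1  1  1  2  2  2  0  0  0
So g(15) = 0.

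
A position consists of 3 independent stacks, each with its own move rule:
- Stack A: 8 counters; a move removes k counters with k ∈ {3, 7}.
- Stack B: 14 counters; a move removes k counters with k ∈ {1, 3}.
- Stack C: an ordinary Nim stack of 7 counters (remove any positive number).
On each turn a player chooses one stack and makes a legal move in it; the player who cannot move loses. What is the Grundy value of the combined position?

Grundy values for stack A (subtraction set {3, 7}):
g(0) = mex{} = 0
g(1) = mex{} = 0
g(2) = mex{} = 0
g(3) = mex{0} = 1
g(4) = mex{0} = 1
g(5) = mex{0} = 1
g(6) = mex{1} = 0
g(7) = mex{0,1} = 2
g(8) = mex{0,1} = 2
So g(8) = 2.
Grundy values for stack B (subtraction set {1, 3}):
k:     0  1  2  3  4  5  6  7  8  9 10 11 12 13 14
g(k):  0  1  0  1  0  1  0  1  0  1  0  1  0  1  0
So g(14) = 0.
Stack C is a plain Nim stack of size 7, so its Grundy value is 7.
By the Sprague-Grundy theorem, the Grundy value of a sum of independent games is the XOR of the component values.
Combined value = 2 XOR 0 XOR 7 = 5.

5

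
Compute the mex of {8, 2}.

0 is not in the set, so the mex is 0.

0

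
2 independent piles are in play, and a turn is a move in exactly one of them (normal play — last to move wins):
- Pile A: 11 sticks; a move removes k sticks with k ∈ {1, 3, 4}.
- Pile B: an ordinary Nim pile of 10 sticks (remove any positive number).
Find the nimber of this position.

Grundy values for pile A (subtraction set {1, 3, 4}):
k:     0  1  2  3  4  5  6  7  8  9 10 11
g(k):  0  1  0  1  2  3  2  0  1  0  1  2
So g(11) = 2.
Pile B is a plain Nim pile of size 10, so its Grundy value is 10.
The value of a disjunctive sum is the nim-sum of the parts.
Combined value = 2 ⊕ 10 = 8.

8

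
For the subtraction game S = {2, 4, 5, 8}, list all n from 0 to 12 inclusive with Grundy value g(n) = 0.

0, 1, 7, 10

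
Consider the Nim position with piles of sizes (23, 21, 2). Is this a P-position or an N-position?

P-position

Bitwise XOR of the heap sizes:
  10111  (23)
  10101  (21)
  00010  (2)
  -----
  00000  (0)
The nim-sum is 0, so this is a P-position: the player to move is in a losing position under optimal play.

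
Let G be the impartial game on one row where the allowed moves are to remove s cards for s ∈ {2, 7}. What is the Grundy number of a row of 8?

2

Grundy values for subtraction set {2, 7}:
g(0) = mex{} = 0
g(1) = mex{} = 0
g(2) = mex{0} = 1
g(3) = mex{0} = 1
g(4) = mex{1} = 0
g(5) = mex{1} = 0
g(6) = mex{0} = 1
g(7) = mex{0} = 1
g(8) = mex{0,1} = 2
So g(8) = 2.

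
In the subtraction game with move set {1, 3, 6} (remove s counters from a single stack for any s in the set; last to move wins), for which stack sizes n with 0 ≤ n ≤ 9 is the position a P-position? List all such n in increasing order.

0, 2, 4, 9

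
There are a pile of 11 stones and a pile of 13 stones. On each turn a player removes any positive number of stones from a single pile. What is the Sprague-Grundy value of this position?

6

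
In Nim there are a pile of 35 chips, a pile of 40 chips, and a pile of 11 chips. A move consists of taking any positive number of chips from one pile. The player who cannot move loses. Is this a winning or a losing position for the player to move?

Write each in binary and XOR column by column:
  100011  (35)
  101000  (40)
  001011  (11)
  ------
  000000  (0)
The nim-sum is 0, so this is a P-position: the player to move is in a losing position under optimal play.

Losing position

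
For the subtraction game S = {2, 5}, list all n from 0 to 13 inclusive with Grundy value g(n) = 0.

Grundy values for subtraction set {2, 5}:
g(0) = mex{} = 0
g(1) = mex{} = 0
g(2) = mex{0} = 1
g(3) = mex{0} = 1
g(4) = mex{1} = 0
g(5) = mex{0,1} = 2
g(6) = mex{0} = 1
g(7) = mex{1,2} = 0
g(8) = mex{1} = 0
g(9) = mex{0} = 1
g(10) = mex{0,2} = 1
g(11) = mex{1} = 0
g(12) = mex{0,1} = 2
g(13) = mex{0} = 1
The P-positions (g = 0) in 0..13 are 0, 1, 4, 7, 8, 11.

0, 1, 4, 7, 8, 11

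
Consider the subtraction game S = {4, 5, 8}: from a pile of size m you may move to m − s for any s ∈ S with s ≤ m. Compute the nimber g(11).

Build the Grundy sequence with g(k) = mex{g(k−s) : s ∈ {4, 5, 8}, s ≤ k}:
k:     0  1  2  3  4  5  6  7  8  9 10 11
g(k):  0  0  0  0  1  1  1  1  2  2  2  2
So g(11) = 2.

2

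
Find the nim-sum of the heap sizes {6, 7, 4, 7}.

Nim-sum: 6 ⊕ 7 ⊕ 4 ⊕ 7 = 2.

2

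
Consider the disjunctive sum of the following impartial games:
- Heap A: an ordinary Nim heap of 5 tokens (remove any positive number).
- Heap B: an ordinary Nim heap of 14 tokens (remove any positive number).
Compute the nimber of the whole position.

Heap A is a plain Nim heap of size 5, so its Grundy value is 5.
Heap B is a plain Nim heap of size 14, so its Grundy value is 14.
By the Sprague-Grundy theorem, the Grundy value of a sum of independent games is the XOR of the component values.
Combined value = 5 ⊕ 14 = 11.

11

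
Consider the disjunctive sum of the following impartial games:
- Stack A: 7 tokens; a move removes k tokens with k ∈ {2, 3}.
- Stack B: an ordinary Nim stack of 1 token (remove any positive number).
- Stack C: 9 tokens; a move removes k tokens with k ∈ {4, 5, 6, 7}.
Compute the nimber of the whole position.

2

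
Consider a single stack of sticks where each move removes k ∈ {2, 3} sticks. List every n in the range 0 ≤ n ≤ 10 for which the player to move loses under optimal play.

Build the Grundy sequence with g(k) = mex{g(k−s) : s ∈ {2, 3}, s ≤ k}:
g(0) = mex{} = 0
g(1) = mex{} = 0
g(2) = mex{0} = 1
g(3) = mex{0} = 1
g(4) = mex{0,1} = 2
g(5) = mex{1} = 0
g(6) = mex{1,2} = 0
g(7) = mex{0,2} = 1
g(8) = mex{0} = 1
g(9) = mex{0,1} = 2
g(10) = mex{1} = 0
The P-positions (g = 0) in 0..10 are 0, 1, 5, 6, 10.

0, 1, 5, 6, 10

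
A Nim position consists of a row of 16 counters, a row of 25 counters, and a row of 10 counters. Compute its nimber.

3

Compute the nim-sum pairwise:
16 ^ 25 = 9
9 ^ 10 = 3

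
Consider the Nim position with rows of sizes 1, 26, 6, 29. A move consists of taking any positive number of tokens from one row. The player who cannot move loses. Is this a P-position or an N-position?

Compute the nim-sum pairwise:
1 XOR 26 = 27
27 XOR 6 = 29
29 XOR 29 = 0
The nim-sum is 0, so this is a P-position: the player to move is in a losing position under optimal play.

P-position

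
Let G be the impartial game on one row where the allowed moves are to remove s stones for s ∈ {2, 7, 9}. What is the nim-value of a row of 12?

2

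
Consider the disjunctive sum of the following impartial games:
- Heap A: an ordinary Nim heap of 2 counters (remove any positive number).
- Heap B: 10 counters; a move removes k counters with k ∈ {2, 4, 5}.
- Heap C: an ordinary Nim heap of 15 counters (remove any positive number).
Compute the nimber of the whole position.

12

Heap A is a plain Nim heap of size 2, so its Grundy value is 2.
Build the Grundy sequence for heap B with g(k) = mex{g(k−s) : s ∈ {2, 4, 5}, s ≤ k}:
g(0) = mex{} = 0
g(1) = mex{} = 0
g(2) = mex{0} = 1
g(3) = mex{0} = 1
g(4) = mex{0,1} = 2
g(5) = mex{0,1} = 2
g(6) = mex{0,1,2} = 3
g(7) = mex{1,2} = 0
g(8) = mex{1,2,3} = 0
g(9) = mex{0,2} = 1
g(10) = mex{0,2,3} = 1
So g(10) = 1.
Heap C is a plain Nim heap of size 15, so its Grundy value is 15.
By the Sprague-Grundy theorem, the Grundy value of a sum of independent games is the XOR of the component values.
Combined value = 2 XOR 1 XOR 15 = 12.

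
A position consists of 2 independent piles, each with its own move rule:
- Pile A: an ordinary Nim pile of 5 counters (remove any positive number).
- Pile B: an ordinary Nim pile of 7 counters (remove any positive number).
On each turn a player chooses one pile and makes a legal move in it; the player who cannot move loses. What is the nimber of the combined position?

2

Pile A is a plain Nim pile of size 5, so its Grundy value is 5.
Pile B is a plain Nim pile of size 7, so its Grundy value is 7.
The value of a disjunctive sum is the nim-sum of the parts.
Combined value = 5 ⊕ 7 = 2.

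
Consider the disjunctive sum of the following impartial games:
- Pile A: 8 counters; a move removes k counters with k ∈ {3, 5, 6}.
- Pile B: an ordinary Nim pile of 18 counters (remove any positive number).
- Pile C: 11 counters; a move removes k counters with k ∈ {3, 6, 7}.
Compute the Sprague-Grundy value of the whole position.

Build the Grundy sequence for pile A with g(k) = mex{g(k−s) : s ∈ {3, 5, 6}, s ≤ k}:
k:     0  1  2  3  4  5  6  7  8
g(k):  0  0  0  1  1  1  2  2  2
So g(8) = 2.
Pile B is a plain Nim pile of size 18, so its Grundy value is 18.
Build the Grundy sequence for pile C with g(k) = mex{g(k−s) : s ∈ {3, 6, 7}, s ≤ k}:
k:     0  1  2  3  4  5  6  7  8  9 10 11
g(k):  0  0  0  1  1  1  2  2  2  3  0  0
So g(11) = 0.
By the Sprague-Grundy theorem, the Grundy value of a sum of independent games is the XOR of the component values.
Combined value = 2 ⊕ 18 ⊕ 0 = 16.

16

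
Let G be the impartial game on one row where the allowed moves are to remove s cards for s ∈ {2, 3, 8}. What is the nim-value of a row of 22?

1

Grundy values for subtraction set {2, 3, 8}:
k:     0  1  2  3  4  5  6  7  8  9 10 11 12 13 14 15 16 17 18 19 20 21 22
g(k):  0  0  1  1  2  0  0  1  1  2  0  0  1  1  2  0  0  1  1  2  0  0  1
So g(22) = 1.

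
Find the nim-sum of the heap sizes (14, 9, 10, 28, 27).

Nim-sum: 14 ⊕ 9 ⊕ 10 ⊕ 28 ⊕ 27 = 10.

10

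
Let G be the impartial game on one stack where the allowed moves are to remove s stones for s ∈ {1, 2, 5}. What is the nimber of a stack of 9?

0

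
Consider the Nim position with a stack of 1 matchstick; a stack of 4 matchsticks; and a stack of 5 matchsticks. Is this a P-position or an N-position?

P-position

Bitwise XOR of the heap sizes:
  001  (1)
  100  (4)
  101  (5)
  ---
  000  (0)
The nim-sum is 0, so this is a P-position: the player to move is in a losing position under optimal play.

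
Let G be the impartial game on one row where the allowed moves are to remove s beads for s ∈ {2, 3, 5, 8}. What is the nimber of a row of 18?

0

Build the Grundy sequence with g(k) = mex{g(k−s) : s ∈ {2, 3, 5, 8}, s ≤ k}:
k:     0  1  2  3  4  5  6  7  8  9 10 11 12 13 14 15 16 17 18
g(k):  0  0  1  1  2  2  3  0  4  1  3  0  4  1  2  2  3  0  0
So g(18) = 0.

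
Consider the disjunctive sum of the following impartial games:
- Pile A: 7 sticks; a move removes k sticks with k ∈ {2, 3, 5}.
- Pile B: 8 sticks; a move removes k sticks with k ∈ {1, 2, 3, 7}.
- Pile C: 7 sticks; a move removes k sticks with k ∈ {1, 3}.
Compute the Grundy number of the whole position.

1

For pile A, compute g(0), g(1), … with moves {2, 3, 5}:
g(0) = mex{} = 0
g(1) = mex{} = 0
g(2) = mex{0} = 1
g(3) = mex{0} = 1
g(4) = mex{0,1} = 2
g(5) = mex{0,1} = 2
g(6) = mex{0,1,2} = 3
g(7) = mex{1,2} = 0
So g(7) = 0.
Grundy values for pile B (subtraction set {1, 2, 3, 7}):
g(0) = mex{} = 0
g(1) = mex{0} = 1
g(2) = mex{0,1} = 2
g(3) = mex{0,1,2} = 3
g(4) = mex{1,2,3} = 0
g(5) = mex{0,2,3} = 1
g(6) = mex{0,1,3} = 2
g(7) = mex{0,1,2} = 3
g(8) = mex{1,2,3} = 0
So g(8) = 0.
For pile C, compute g(0), g(1), … with moves {1, 3}:
g(0) = mex{} = 0
g(1) = mex{0} = 1
g(2) = mex{1} = 0
g(3) = mex{0} = 1
g(4) = mex{1} = 0
g(5) = mex{0} = 1
g(6) = mex{1} = 0
g(7) = mex{0} = 1
So g(7) = 1.
By the Sprague-Grundy theorem, the Grundy value of a sum of independent games is the XOR of the component values.
Combined value = 0 XOR 0 XOR 1 = 1.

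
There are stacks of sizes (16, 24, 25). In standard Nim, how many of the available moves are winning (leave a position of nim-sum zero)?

3

Nim-sum: 16 ^ 24 ^ 25 = 17.
The overall nim-sum is X = 17. A stack of size p has a winning move iff p XOR X < p (reduce it to p XOR X).
  16: 16 XOR 17 = 1 < 16 — winning move (to 1).
  24: 24 XOR 17 = 9 < 24 — winning move (to 9).
  25: 25 XOR 17 = 8 < 25 — winning move (to 8).
That gives 3 winning moves.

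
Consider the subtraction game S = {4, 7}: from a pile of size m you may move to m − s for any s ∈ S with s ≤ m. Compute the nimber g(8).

2

Compute g(0), g(1), … for moves {4, 7}:
g(0) = mex{} = 0
g(1) = mex{} = 0
g(2) = mex{} = 0
g(3) = mex{} = 0
g(4) = mex{0} = 1
g(5) = mex{0} = 1
g(6) = mex{0} = 1
g(7) = mex{0} = 1
g(8) = mex{0,1} = 2
So g(8) = 2.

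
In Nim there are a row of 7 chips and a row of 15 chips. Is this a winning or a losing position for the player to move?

In binary:
  0111  (7)
  1111  (15)
  ----
  1000  (8)
The nim-sum is 8 ≠ 0, so this is an N-position: the player to move can win.

Winning position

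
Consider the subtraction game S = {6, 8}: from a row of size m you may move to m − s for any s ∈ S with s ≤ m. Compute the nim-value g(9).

Grundy values for subtraction set {6, 8}:
g(0) = mex{} = 0
g(1) = mex{} = 0
g(2) = mex{} = 0
g(3) = mex{} = 0
g(4) = mex{} = 0
g(5) = mex{} = 0
g(6) = mex{0} = 1
g(7) = mex{0} = 1
g(8) = mex{0} = 1
g(9) = mex{0} = 1
So g(9) = 1.

1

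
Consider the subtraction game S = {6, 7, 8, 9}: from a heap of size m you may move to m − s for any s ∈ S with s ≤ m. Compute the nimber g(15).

Build the Grundy sequence with g(k) = mex{g(k−s) : s ∈ {6, 7, 8, 9}, s ≤ k}:
k:     0  1  2  3  4  5  6  7  8  9 10 11 12 13 14 15
g(k):  0  0  0  0  0  0  1  1  1  1  1  1  2  2  2  0
So g(15) = 0.

0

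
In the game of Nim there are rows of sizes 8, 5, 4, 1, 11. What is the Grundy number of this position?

3

Nim-sum: 8 ⊕ 5 ⊕ 4 ⊕ 1 ⊕ 11 = 3.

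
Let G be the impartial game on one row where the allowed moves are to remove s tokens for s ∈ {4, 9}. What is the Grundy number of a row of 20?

Build the Grundy sequence with g(k) = mex{g(k−s) : s ∈ {4, 9}, s ≤ k}:
k:     0  1  2  3  4  5  6  7  8  9 10 11 12 13 14 15 16 17 18 19 20
g(k):  0  0  0  0  1  1  1  1  0  2  2  2  1  0  0  0  0  1  1  1  1
So g(20) = 1.

1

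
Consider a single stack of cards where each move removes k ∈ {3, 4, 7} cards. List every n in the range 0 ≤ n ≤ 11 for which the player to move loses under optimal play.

0, 1, 2, 10, 11

Build the Grundy sequence with g(k) = mex{g(k−s) : s ∈ {3, 4, 7}, s ≤ k}:
g(0) = mex{} = 0
g(1) = mex{} = 0
g(2) = mex{} = 0
g(3) = mex{0} = 1
g(4) = mex{0} = 1
g(5) = mex{0} = 1
g(6) = mex{0,1} = 2
g(7) = mex{0,1} = 2
g(8) = mex{0,1} = 2
g(9) = mex{0,1,2} = 3
g(10) = mex{1,2} = 0
g(11) = mex{1,2} = 0
The P-positions (g = 0) in 0..11 are 0, 1, 2, 10, 11.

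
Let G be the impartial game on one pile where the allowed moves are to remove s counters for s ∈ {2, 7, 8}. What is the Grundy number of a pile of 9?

2

Grundy values for subtraction set {2, 7, 8}:
k:     0  1  2  3  4  5  6  7  8  9
g(k):  0  0  1  1  0  0  1  1  2  2
So g(9) = 2.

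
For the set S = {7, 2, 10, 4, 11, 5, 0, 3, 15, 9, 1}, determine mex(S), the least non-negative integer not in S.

6

The values 0, 1, 2, 3, 4, 5 are all present; 6 is the first non-negative integer missing from the set.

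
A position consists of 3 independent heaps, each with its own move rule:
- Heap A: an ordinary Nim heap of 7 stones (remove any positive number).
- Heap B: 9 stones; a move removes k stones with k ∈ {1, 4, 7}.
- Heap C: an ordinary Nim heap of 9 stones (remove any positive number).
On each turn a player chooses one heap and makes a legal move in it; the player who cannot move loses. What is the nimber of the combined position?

Heap A is a plain Nim heap of size 7, so its Grundy value is 7.
For heap B, compute g(0), g(1), … with moves {1, 4, 7}:
k:     0  1  2  3  4  5  6  7  8  9
g(k):  0  1  0  1  2  0  1  2  0  1
So g(9) = 1.
Heap C is a plain Nim heap of size 9, so its Grundy value is 9.
The value of a disjunctive sum is the nim-sum of the parts.
Combined value = 7 XOR 1 XOR 9 = 15.

15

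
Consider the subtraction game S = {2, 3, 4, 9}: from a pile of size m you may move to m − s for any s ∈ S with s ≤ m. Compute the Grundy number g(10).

Grundy values for subtraction set {2, 3, 4, 9}:
k:     0  1  2  3  4  5  6  7  8  9 10
g(k):  0  0  1  1  2  2  0  0  1  1  2
So g(10) = 2.

2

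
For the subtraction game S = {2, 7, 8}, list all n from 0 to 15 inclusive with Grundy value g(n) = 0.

Build the Grundy sequence with g(k) = mex{g(k−s) : s ∈ {2, 7, 8}, s ≤ k}:
k:     0  1  2  3  4  5  6  7  8  9 10 11 12 13 14 15
g(k):  0  0  1  1  0  0  1  1  2  2  0  3  1  2  0  0
The P-positions (g = 0) in 0..15 are 0, 1, 4, 5, 10, 14, 15.

0, 1, 4, 5, 10, 14, 15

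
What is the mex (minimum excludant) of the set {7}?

0 is not in the set, so the mex is 0.

0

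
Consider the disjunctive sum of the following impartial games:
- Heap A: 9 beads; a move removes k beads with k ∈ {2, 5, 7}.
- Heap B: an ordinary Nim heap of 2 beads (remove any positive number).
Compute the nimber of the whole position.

For heap A, compute g(0), g(1), … with moves {2, 5, 7}:
g(0) = mex{} = 0
g(1) = mex{} = 0
g(2) = mex{0} = 1
g(3) = mex{0} = 1
g(4) = mex{1} = 0
g(5) = mex{0,1} = 2
g(6) = mex{0} = 1
g(7) = mex{0,1,2} = 3
g(8) = mex{0,1} = 2
g(9) = mex{0,1,3} = 2
So g(9) = 2.
Heap B is a plain Nim heap of size 2, so its Grundy value is 2.
By the Sprague-Grundy theorem, the Grundy value of a sum of independent games is the XOR of the component values.
Combined value = 2 ⊕ 2 = 0.

0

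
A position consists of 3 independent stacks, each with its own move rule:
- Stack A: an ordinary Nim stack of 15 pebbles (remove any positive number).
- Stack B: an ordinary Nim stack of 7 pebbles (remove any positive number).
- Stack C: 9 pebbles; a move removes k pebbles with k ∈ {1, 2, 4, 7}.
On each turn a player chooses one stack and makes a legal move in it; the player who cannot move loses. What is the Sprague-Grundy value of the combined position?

8

Stack A is a plain Nim stack of size 15, so its Grundy value is 15.
Stack B is a plain Nim stack of size 7, so its Grundy value is 7.
Build the Grundy sequence for stack C with g(k) = mex{g(k−s) : s ∈ {1, 2, 4, 7}, s ≤ k}:
k:     0  1  2  3  4  5  6  7  8  9
g(k):  0  1  2  0  1  2  0  1  2  0
So g(9) = 0.
The value of a disjunctive sum is the nim-sum of the parts.
Combined value = 15 ⊕ 7 ⊕ 0 = 8.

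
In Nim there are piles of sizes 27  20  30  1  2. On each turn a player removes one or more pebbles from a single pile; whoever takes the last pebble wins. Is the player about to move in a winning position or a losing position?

Winning position

In binary:
  11011  (27)
  10100  (20)
  11110  (30)
  00001  (1)
  00010  (2)
  -----
  10010  (18)
The nim-sum is 18 ≠ 0, so this is an N-position: the player to move can win.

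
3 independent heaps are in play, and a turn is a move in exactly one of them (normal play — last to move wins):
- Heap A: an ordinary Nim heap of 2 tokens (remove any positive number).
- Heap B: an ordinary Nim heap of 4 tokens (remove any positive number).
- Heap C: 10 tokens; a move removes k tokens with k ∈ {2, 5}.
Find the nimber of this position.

Heap A is a plain Nim heap of size 2, so its Grundy value is 2.
Heap B is a plain Nim heap of size 4, so its Grundy value is 4.
For heap C, compute g(0), g(1), … with moves {2, 5}:
k:     0  1  2  3  4  5  6  7  8  9 10
g(k):  0  0  1  1  0  2  1  0  0  1  1
So g(10) = 1.
The value of a disjunctive sum is the nim-sum of the parts.
Combined value = 2 ⊕ 4 ⊕ 1 = 7.

7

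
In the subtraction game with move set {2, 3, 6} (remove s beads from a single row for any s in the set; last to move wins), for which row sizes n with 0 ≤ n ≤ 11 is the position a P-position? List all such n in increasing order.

0, 1, 5, 9, 10

Build the Grundy sequence with g(k) = mex{g(k−s) : s ∈ {2, 3, 6}, s ≤ k}:
g(0) = mex{} = 0
g(1) = mex{} = 0
g(2) = mex{0} = 1
g(3) = mex{0} = 1
g(4) = mex{0,1} = 2
g(5) = mex{1} = 0
g(6) = mex{0,1,2} = 3
g(7) = mex{0,2} = 1
g(8) = mex{0,1,3} = 2
g(9) = mex{1,3} = 0
g(10) = mex{1,2} = 0
g(11) = mex{0,2} = 1
The P-positions (g = 0) in 0..11 are 0, 1, 5, 9, 10.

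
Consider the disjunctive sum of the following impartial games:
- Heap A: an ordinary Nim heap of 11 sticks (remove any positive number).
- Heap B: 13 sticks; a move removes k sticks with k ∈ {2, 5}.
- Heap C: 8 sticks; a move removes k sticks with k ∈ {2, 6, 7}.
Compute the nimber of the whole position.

Heap A is a plain Nim heap of size 11, so its Grundy value is 11.
Build the Grundy sequence for heap B with g(k) = mex{g(k−s) : s ∈ {2, 5}, s ≤ k}:
g(0) = mex{} = 0
g(1) = mex{} = 0
g(2) = mex{0} = 1
g(3) = mex{0} = 1
g(4) = mex{1} = 0
g(5) = mex{0,1} = 2
g(6) = mex{0} = 1
g(7) = mex{1,2} = 0
g(8) = mex{1} = 0
g(9) = mex{0} = 1
g(10) = mex{0,2} = 1
g(11) = mex{1} = 0
g(12) = mex{0,1} = 2
g(13) = mex{0} = 1
So g(13) = 1.
For heap C, compute g(0), g(1), … with moves {2, 6, 7}:
g(0) = mex{} = 0
g(1) = mex{} = 0
g(2) = mex{0} = 1
g(3) = mex{0} = 1
g(4) = mex{1} = 0
g(5) = mex{1} = 0
g(6) = mex{0} = 1
g(7) = mex{0} = 1
g(8) = mex{0,1} = 2
So g(8) = 2.
By the Sprague-Grundy theorem, the Grundy value of a sum of independent games is the XOR of the component values.
Combined value = 11 XOR 1 XOR 2 = 8.

8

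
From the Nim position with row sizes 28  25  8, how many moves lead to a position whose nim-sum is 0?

Nim-sum: 28 ^ 25 ^ 8 = 13.
The overall nim-sum is X = 13. A row of size p has a winning move iff p XOR X < p (reduce it to p XOR X).
  28: 28 XOR 13 = 17 < 28 — winning move (to 17).
  25: 25 XOR 13 = 20 < 25 — winning move (to 20).
  8: 8 XOR 13 = 5 < 8 — winning move (to 5).
That gives 3 winning moves.

3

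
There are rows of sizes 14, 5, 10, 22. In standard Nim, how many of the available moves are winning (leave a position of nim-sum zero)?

1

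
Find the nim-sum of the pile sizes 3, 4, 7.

0

Nim-sum: 3 XOR 4 XOR 7 = 0.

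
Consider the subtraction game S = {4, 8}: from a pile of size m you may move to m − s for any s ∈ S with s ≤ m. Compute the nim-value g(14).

0

Compute g(0), g(1), … for moves {4, 8}:
g(0) = mex{} = 0
g(1) = mex{} = 0
g(2) = mex{} = 0
g(3) = mex{} = 0
g(4) = mex{0} = 1
g(5) = mex{0} = 1
g(6) = mex{0} = 1
g(7) = mex{0} = 1
g(8) = mex{0,1} = 2
g(9) = mex{0,1} = 2
g(10) = mex{0,1} = 2
g(11) = mex{0,1} = 2
g(12) = mex{1,2} = 0
g(13) = mex{1,2} = 0
g(14) = mex{1,2} = 0
So g(14) = 0.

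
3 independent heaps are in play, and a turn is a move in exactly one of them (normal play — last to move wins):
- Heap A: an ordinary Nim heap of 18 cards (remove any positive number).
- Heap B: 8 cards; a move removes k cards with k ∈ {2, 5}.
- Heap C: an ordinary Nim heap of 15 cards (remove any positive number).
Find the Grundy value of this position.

Heap A is a plain Nim heap of size 18, so its Grundy value is 18.
For heap B, compute g(0), g(1), … with moves {2, 5}:
g(0) = mex{} = 0
g(1) = mex{} = 0
g(2) = mex{0} = 1
g(3) = mex{0} = 1
g(4) = mex{1} = 0
g(5) = mex{0,1} = 2
g(6) = mex{0} = 1
g(7) = mex{1,2} = 0
g(8) = mex{1} = 0
So g(8) = 0.
Heap C is a plain Nim heap of size 15, so its Grundy value is 15.
By the Sprague-Grundy theorem, the Grundy value of a sum of independent games is the XOR of the component values.
Combined value = 18 XOR 0 XOR 15 = 29.

29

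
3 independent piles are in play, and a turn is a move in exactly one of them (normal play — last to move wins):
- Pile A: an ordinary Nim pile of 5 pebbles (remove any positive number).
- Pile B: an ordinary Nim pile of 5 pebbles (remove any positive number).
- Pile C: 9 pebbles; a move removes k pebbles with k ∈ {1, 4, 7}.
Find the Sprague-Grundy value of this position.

1

Pile A is a plain Nim pile of size 5, so its Grundy value is 5.
Pile B is a plain Nim pile of size 5, so its Grundy value is 5.
Build the Grundy sequence for pile C with g(k) = mex{g(k−s) : s ∈ {1, 4, 7}, s ≤ k}:
g(0) = mex{} = 0
g(1) = mex{0} = 1
g(2) = mex{1} = 0
g(3) = mex{0} = 1
g(4) = mex{0,1} = 2
g(5) = mex{1,2} = 0
g(6) = mex{0} = 1
g(7) = mex{0,1} = 2
g(8) = mex{1,2} = 0
g(9) = mex{0} = 1
So g(9) = 1.
The value of a disjunctive sum is the nim-sum of the parts.
Combined value = 5 ⊕ 5 ⊕ 1 = 1.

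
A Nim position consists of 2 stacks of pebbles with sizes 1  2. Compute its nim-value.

3

Compute the nim-sum pairwise:
1 ⊕ 2 = 3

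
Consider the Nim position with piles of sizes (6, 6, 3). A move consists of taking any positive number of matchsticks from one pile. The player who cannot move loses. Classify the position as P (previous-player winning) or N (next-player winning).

N-position

Compute the nim-sum pairwise:
6 ^ 6 = 0
0 ^ 3 = 3
The nim-sum is 3 ≠ 0, so this is an N-position: the player to move can win.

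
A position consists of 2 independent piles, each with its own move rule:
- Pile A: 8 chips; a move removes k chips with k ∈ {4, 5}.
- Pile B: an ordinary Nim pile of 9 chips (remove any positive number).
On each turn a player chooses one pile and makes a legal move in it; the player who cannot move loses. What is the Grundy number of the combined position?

Grundy values for pile A (subtraction set {4, 5}):
k:     0  1  2  3  4  5  6  7  8
g(k):  0  0  0  0  1  1  1  1  2
So g(8) = 2.
Pile B is a plain Nim pile of size 9, so its Grundy value is 9.
The value of a disjunctive sum is the nim-sum of the parts.
Combined value = 2 XOR 9 = 11.

11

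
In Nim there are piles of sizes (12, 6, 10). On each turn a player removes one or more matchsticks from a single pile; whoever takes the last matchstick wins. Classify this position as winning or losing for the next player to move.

Nim-sum: 12 ⊕ 6 ⊕ 10 = 0.
The nim-sum is 0, so this is a P-position: the player to move is in a losing position under optimal play.

Losing position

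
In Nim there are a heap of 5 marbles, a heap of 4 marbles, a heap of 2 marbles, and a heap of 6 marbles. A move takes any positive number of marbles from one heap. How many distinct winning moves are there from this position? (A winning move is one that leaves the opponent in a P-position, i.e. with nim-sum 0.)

3

Nim-sum: 5 XOR 4 XOR 2 XOR 6 = 5.
The overall nim-sum is X = 5. A heap of size p has a winning move iff p XOR X < p (reduce it to p XOR X).
  5: 5 XOR 5 = 0 < 5 — winning move (to 0).
  4: 4 XOR 5 = 1 < 4 — winning move (to 1).
  2: 2 XOR 5 = 7 ≥ 2 — no move.
  6: 6 XOR 5 = 3 < 6 — winning move (to 3).
That gives 3 winning moves.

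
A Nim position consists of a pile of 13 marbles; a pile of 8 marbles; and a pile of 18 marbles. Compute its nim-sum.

Compute the nim-sum pairwise:
13 XOR 8 = 5
5 XOR 18 = 23

23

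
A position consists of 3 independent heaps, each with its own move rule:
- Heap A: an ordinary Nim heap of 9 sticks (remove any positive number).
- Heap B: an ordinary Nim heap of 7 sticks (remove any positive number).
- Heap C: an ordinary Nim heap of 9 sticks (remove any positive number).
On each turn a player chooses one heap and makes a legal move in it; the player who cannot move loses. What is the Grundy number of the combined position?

Heap A is a plain Nim heap of size 9, so its Grundy value is 9.
Heap B is a plain Nim heap of size 7, so its Grundy value is 7.
Heap C is a plain Nim heap of size 9, so its Grundy value is 9.
The value of a disjunctive sum is the nim-sum of the parts.
Combined value = 9 XOR 7 XOR 9 = 7.

7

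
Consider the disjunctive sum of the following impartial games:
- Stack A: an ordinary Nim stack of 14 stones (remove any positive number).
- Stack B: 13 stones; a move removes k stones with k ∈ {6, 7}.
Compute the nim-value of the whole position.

Stack A is a plain Nim stack of size 14, so its Grundy value is 14.
Build the Grundy sequence for stack B with g(k) = mex{g(k−s) : s ∈ {6, 7}, s ≤ k}:
g(0) = mex{} = 0
g(1) = mex{} = 0
g(2) = mex{} = 0
g(3) = mex{} = 0
g(4) = mex{} = 0
g(5) = mex{} = 0
g(6) = mex{0} = 1
g(7) = mex{0} = 1
g(8) = mex{0} = 1
g(9) = mex{0} = 1
g(10) = mex{0} = 1
g(11) = mex{0} = 1
g(12) = mex{0,1} = 2
g(13) = mex{1} = 0
So g(13) = 0.
The value of a disjunctive sum is the nim-sum of the parts.
Combined value = 14 ⊕ 0 = 14.

14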